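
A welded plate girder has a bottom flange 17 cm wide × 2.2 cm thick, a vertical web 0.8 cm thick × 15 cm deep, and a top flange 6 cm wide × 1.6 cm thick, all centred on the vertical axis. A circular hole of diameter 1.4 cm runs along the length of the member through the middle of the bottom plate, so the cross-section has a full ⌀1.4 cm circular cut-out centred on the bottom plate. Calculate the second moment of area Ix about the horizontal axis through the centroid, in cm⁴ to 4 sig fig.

Ix ≈ 2645 cm⁴

Decompose the section into non-overlapping parts with the origin at the bottom-left of its bounding rectangle.
Bottom plate: 17 × 2.2, A = 37.4 cm², y = 1.1 cm, Ī = 15.0847 cm⁴.
Web plate: 0.8 × 15, A = 12 cm², y = 9.7 cm, Ī = 225 cm⁴.
Top plate: 6 × 1.6, A = 9.6 cm², y = 18 cm, Ī = 2.048 cm⁴.
Hole (subtracted): ⌀1.4, A = 1.53938 cm², y = 1.1 cm, Ī = 0.188574 cm⁴.
Centroid: ȳ = ΣA·y / ΣA = 5.71951 cm.
Transfer each piece to the horizontal axis through the centroid using Ī + A·d² with d = y − 5.71951:
  bottom plate: d = -4.61951 cm → contributes +813.196 cm⁴
  web plate: d = 3.98049 cm → contributes +415.131 cm⁴
  top plate: d = 12.2805 cm → contributes +1449.83 cm⁴
  hole: d = -4.61951 cm → contributes −33.0388 cm⁴
Total I = 2645.12 cm⁴.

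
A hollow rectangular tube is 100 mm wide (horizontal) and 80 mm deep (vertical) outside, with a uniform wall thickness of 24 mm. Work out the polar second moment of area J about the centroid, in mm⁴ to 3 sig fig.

Treat the section as a set of non-overlapping primitives; coordinates are from the bounding-box lower-left.
Outer rectangle: 100 × 80, A = 8 000 mm², y = 40 mm, Ī = 4 266 667 mm⁴.
Inner void (subtracted): 52 × 32, A = 1 664 mm², y = 40 mm, Ī = 141 995 mm⁴.
By symmetry the centroid is at mid-height, ȳ = 40 mm.
All pieces are centred on the centroidal x-axis, so I = ΣĪ (holes subtracted) = 4 124 672 mm⁴.
Repeating about the centroidal y-axis gives I_y = 6 291 712 mm⁴.
Polar second moment: J = I_x + I_y = 10 416 384 mm⁴.

J ≈ 1.04 × 10⁷ mm⁴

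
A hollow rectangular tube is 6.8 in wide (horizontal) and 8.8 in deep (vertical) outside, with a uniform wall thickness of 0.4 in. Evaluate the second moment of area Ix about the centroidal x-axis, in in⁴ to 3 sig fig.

Ix ≈ 130 in⁴

Decompose the section into non-overlapping parts with the origin at the bottom-left of its bounding rectangle.
Outer rectangle: 6.8 × 8.8, A = 59.84 in², y = 4.4 in, Ī = 386.17 in⁴.
Inner void (subtracted): 6 × 8, A = 48 in², y = 4.4 in, Ī = 256 in⁴.
By symmetry the centroid is at mid-height, ȳ = 4.4 in.
All pieces are centred on the centroidal x-axis, so I = ΣĪ (holes subtracted) = 130.17 in⁴.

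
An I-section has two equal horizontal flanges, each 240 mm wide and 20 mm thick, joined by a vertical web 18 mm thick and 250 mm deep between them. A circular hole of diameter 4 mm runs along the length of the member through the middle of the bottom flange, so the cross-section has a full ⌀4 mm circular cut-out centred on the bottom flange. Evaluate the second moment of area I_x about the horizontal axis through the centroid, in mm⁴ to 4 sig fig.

Treat the section as a set of non-overlapping primitives; coordinates are from the bounding-box lower-left.
Bottom flange: 240 × 20, A = 4 800 mm², y = 10 mm, Ī = 160 000 mm⁴.
Web: 18 × 250, A = 4 500 mm², y = 145 mm, Ī = 23 437 500 mm⁴.
Top flange: 240 × 20, A = 4 800 mm², y = 280 mm, Ī = 160 000 mm⁴.
Hole (subtracted): ⌀4, A = 12.5664 mm², y = 10 mm, Ī = 12.5664 mm⁴.
Centroid: ȳ = ΣA·y / ΣA = 145.12 mm.
Transfer each piece to the horizontal axis through the centroid using Ī + A·d² with d = y − 145.12:
  bottom flange: d = -135.12 mm → contributes +87 796 139 mm⁴
  web: d = -0.120424 mm → contributes +23 437 565 mm⁴
  top flange: d = 134.88 mm → contributes +87 484 001 mm⁴
  hole: d = -135.12 mm → contributes −229 443 mm⁴
Total I = 198 488 261 mm⁴.

I_x ≈ 1.985 × 10⁸ mm⁴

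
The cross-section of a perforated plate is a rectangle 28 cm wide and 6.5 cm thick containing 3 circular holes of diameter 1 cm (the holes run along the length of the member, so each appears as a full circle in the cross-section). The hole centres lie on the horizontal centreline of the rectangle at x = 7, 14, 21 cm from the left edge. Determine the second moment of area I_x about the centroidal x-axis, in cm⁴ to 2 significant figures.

I_x ≈ 640 cm⁴

Treat the section as a set of non-overlapping primitives; coordinates are from the bounding-box lower-left.
Plate: 28 × 6.5, A = 182 cm², y = 3.25 cm, Ī = 640.8 cm⁴.
Hole 1 (subtracted): ⌀1, A = 0.7854 cm², y = 3.25 cm, Ī = 0.04909 cm⁴.
Hole 2 (subtracted): ⌀1, A = 0.7854 cm², y = 3.25 cm, Ī = 0.04909 cm⁴.
Hole 3 (subtracted): ⌀1, A = 0.7854 cm², y = 3.25 cm, Ī = 0.04909 cm⁴.
By symmetry the centroid is at mid-height, ȳ = 3.25 cm.
All pieces are centred on the centroidal x-axis, so I = ΣĪ (holes subtracted) = 640.6 cm⁴.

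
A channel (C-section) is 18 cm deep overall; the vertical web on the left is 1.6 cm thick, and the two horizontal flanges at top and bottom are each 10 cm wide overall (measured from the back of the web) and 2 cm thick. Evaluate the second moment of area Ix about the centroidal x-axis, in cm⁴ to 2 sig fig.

Treat the section as a set of non-overlapping primitives; coordinates are from the bounding-box lower-left.
Web: 1.6 × 18, A = 28.8 cm², y = 9 cm, Ī = 777.6 cm⁴.
Top flange (beyond web): 8.4 × 2, A = 16.8 cm², y = 17 cm, Ī = 5.6 cm⁴.
Bottom flange (beyond web): 8.4 × 2, A = 16.8 cm², y = 1 cm, Ī = 5.6 cm⁴.
By symmetry the centroid is at mid-height, ȳ = 9 cm.
Transfer each piece to the centroidal x-axis using Ī + A·d² with d = y − 9:
  web: d = 0 cm → contributes +777.6 cm⁴
  top flange (beyond web): d = 8 cm → contributes +1 081 cm⁴
  bottom flange (beyond web): d = -8 cm → contributes +1 081 cm⁴
Total I = 2 939 cm⁴.

Ix ≈ 2900 cm⁴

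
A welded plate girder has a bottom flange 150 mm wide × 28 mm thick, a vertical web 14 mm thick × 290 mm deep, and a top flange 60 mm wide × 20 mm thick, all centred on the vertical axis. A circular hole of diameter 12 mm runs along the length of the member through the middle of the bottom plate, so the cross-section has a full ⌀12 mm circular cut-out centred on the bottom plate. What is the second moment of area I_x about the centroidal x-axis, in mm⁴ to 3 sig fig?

I_x ≈ 1.38 × 10⁸ mm⁴

Split into non-overlapping primitives; take the origin at the lower-left of the bounding box.
Bottom plate: 150 × 28, A = 4 200 mm², y = 14 mm, Ī = 274 400 mm⁴.
Web plate: 14 × 290, A = 4 060 mm², y = 173 mm, Ī = 28 453 833 mm⁴.
Top plate: 60 × 20, A = 1 200 mm², y = 328 mm, Ī = 40 000 mm⁴.
Hole (subtracted): ⌀12, A = 113.1 mm², y = 14 mm, Ī = 1017.9 mm⁴.
Centroid: ȳ = ΣA·y / ΣA = 123.38 mm.
Transfer each piece to the centroidal x-axis using Ī + A·d² with d = y − 123.38:
  bottom plate: d = -109.38 mm → contributes +50 520 754 mm⁴
  web plate: d = 49.623 mm → contributes +38 451 183 mm⁴
  top plate: d = 204.62 mm → contributes +50 284 485 mm⁴
  hole: d = -109.38 mm → contributes −1 354 049 mm⁴
Total I = 137 902 375 mm⁴.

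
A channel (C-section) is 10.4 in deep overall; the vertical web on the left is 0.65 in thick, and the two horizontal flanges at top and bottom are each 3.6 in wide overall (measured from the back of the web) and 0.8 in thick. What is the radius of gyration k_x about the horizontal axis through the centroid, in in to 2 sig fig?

Decompose the section into non-overlapping parts with the origin at the bottom-left of its bounding rectangle.
Web: 0.65 × 10.4, A = 6.76 in², y = 5.2 in, Ī = 60.93 in⁴.
Top flange (beyond web): 2.95 × 0.8, A = 2.36 in², y = 10 in, Ī = 0.1259 in⁴.
Bottom flange (beyond web): 2.95 × 0.8, A = 2.36 in², y = 0.4 in, Ī = 0.1259 in⁴.
By symmetry the centroid is at mid-height, ȳ = 5.2 in.
Transfer each piece to the horizontal axis through the centroid using Ī + A·d² with d = y − 5.2:
  web: d = 0 in → contributes +60.93 in⁴
  top flange (beyond web): d = 4.8 in → contributes +54.5 in⁴
  bottom flange (beyond web): d = -4.8 in → contributes +54.5 in⁴
Total I = 169.9 in⁴.
Radius of gyration: k = √(I/A) = √(169.9 / 11.48) = 3.847 in.

k_x ≈ 3.8 in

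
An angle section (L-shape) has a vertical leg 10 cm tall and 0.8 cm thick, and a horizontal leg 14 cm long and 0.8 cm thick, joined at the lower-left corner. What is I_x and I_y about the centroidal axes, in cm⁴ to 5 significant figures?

Treat the section as a set of non-overlapping primitives; coordinates are from the bounding-box lower-left.
Vertical leg: 0.8 × 10, A = 8 cm², y = 5 cm, Ī = 66.66667 cm⁴.
Horizontal leg (remainder): 13.2 × 0.8, A = 10.56 cm², y = 0.4 cm, Ī = 0.5632 cm⁴.
Centroid: ȳ = ΣA·y / ΣA = 2.382759 cm.
Transfer each piece to the centroidal x-axis using Ī + A·d² with d = y − 2.382759:
  vertical leg: d = 2.617241 cm → contributes +121.4663 cm⁴
  horizontal leg (remainder): d = -1.982759 cm → contributes +42.07806 cm⁴
Total I = 163.5443 cm⁴.
For the y-axis: x̄ = 4.382759 cm.
Repeating about the centroidal y-axis gives I_y = 376.7923 cm⁴.

I_x ≈ 163.54 cm⁴, I_y ≈ 376.79 cm⁴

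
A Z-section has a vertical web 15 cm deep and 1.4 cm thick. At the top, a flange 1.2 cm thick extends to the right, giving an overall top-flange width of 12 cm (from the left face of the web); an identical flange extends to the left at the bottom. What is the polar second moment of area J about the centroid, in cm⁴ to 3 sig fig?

J ≈ 2770 cm⁴

Split into non-overlapping primitives; take the origin at the lower-left of the bounding box.
Web: 1.4 × 15, A = 21 cm², y = 7.5 cm, Ī = 393.75 cm⁴.
Top flange (beyond web): 10.6 × 1.2, A = 12.72 cm², y = 14.4 cm, Ī = 1.5264 cm⁴.
Bottom flange (beyond web): 10.6 × 1.2, A = 12.72 cm², y = 0.6 cm, Ī = 1.5264 cm⁴.
Centroid: ȳ = ΣA·y / ΣA = 7.5 cm.
Transfer each piece to the centroidal x-axis using Ī + A·d² with d = y − 7.5:
  web: d = 0 cm → contributes +393.75 cm⁴
  top flange (beyond web): d = 6.9 cm → contributes +607.13 cm⁴
  bottom flange (beyond web): d = -6.9 cm → contributes +607.13 cm⁴
Total I = 1 608 cm⁴.
For the y-axis: x̄ = 11.3 cm.
Repeating about the centroidal y-axis gives I_y = 1157.5 cm⁴.
Polar second moment: J = I_x + I_y = 2765.5 cm⁴.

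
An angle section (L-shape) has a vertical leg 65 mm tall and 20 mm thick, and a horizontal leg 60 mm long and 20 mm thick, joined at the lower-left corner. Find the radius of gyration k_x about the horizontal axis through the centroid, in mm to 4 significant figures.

Split into non-overlapping primitives; take the origin at the lower-left of the bounding box.
Vertical leg: 20 × 65, A = 1 300 mm², y = 32.5 mm, Ī = 457 708 mm⁴.
Horizontal leg (remainder): 40 × 20, A = 800 mm², y = 10 mm, Ī = 26666.7 mm⁴.
Centroid: ȳ = ΣA·y / ΣA = 23.9286 mm.
Transfer each piece to the horizontal axis through the centroid using Ī + A·d² with d = y − 23.9286:
  vertical leg: d = 8.57143 mm → contributes +553 219 mm⁴
  horizontal leg (remainder): d = -13.9286 mm → contributes +181 871 mm⁴
Total I = 735 089 mm⁴.
Radius of gyration: k = √(I/A) = √(735 089 / 2 100) = 18.7094 mm.

k_x ≈ 18.71 mm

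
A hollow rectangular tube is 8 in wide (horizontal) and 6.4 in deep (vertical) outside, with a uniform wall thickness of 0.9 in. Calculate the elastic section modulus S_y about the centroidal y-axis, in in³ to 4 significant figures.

Decompose the section into non-overlapping parts with the origin at the bottom-left of its bounding rectangle.
Outer rectangle: 8 × 6.4, A = 51.2 in², x = 4 in, Ī = 273.067 in⁴.
Inner void (subtracted): 6.2 × 4.6, A = 28.52 in², x = 4 in, Ī = 91.3591 in⁴.
By symmetry the centroid is at mid-width, x̄ = 4 in.
All pieces are centred on the centroidal y-axis, so I = ΣĪ (holes subtracted) = 181.708 in⁴.
Extreme fibre distance c = 4 in; S = I/c = 45.4269 in³.

S_y ≈ 45.43 in³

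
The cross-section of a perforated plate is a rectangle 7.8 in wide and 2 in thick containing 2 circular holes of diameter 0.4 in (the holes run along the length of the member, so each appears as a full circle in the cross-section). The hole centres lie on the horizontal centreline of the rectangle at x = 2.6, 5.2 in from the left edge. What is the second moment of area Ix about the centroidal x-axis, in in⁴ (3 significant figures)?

Ix ≈ 5.20 in⁴

Treat the section as a set of non-overlapping primitives; coordinates are from the bounding-box lower-left.
Plate: 7.8 × 2, A = 15.6 in², y = 1 in, Ī = 5.2 in⁴.
Hole 1 (subtracted): ⌀0.4, A = 0.12566 in², y = 1 in, Ī = 0.0012566 in⁴.
Hole 2 (subtracted): ⌀0.4, A = 0.12566 in², y = 1 in, Ī = 0.0012566 in⁴.
By symmetry the centroid is at mid-height, ȳ = 1 in.
All pieces are centred on the centroidal x-axis, so I = ΣĪ (holes subtracted) = 5.1975 in⁴.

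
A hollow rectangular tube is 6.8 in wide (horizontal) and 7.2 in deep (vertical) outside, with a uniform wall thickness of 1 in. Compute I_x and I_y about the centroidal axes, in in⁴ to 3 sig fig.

Break the section into simple shapes (no overlaps), measuring from the bottom-left corner of the bounding box.
Outer rectangle: 6.8 × 7.2, A = 48.96 in², y = 3.6 in, Ī = 211.51 in⁴.
Inner void (subtracted): 4.8 × 5.2, A = 24.96 in², y = 3.6 in, Ī = 56.243 in⁴.
By symmetry the centroid is at mid-height, ȳ = 3.6 in.
All pieces are centred on the centroidal x-axis, so I = ΣĪ (holes subtracted) = 155.26 in⁴.
Repeating about the centroidal y-axis gives I_y = 140.74 in⁴.

I_x ≈ 155 in⁴, I_y ≈ 141 in⁴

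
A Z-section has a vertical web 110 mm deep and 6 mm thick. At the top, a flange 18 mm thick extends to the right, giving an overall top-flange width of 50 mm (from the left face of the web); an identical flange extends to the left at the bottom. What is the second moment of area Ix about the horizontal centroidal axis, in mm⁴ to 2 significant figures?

Ix ≈ 4.1 × 10⁶ mm⁴

Treat the section as a set of non-overlapping primitives; coordinates are from the bounding-box lower-left.
Web: 6 × 110, A = 660 mm², y = 55 mm, Ī = 665 500 mm⁴.
Top flange (beyond web): 44 × 18, A = 792 mm², y = 101 mm, Ī = 21 384 mm⁴.
Bottom flange (beyond web): 44 × 18, A = 792 mm², y = 9 mm, Ī = 21 384 mm⁴.
Centroid: ȳ = ΣA·y / ΣA = 55 mm.
Transfer each piece to the horizontal centroidal axis using Ī + A·d² with d = y − 55:
  web: d = 0 mm → contributes +665 500 mm⁴
  top flange (beyond web): d = 46 mm → contributes +1 697 256 mm⁴
  bottom flange (beyond web): d = -46 mm → contributes +1 697 256 mm⁴
Total I = 4 060 012 mm⁴.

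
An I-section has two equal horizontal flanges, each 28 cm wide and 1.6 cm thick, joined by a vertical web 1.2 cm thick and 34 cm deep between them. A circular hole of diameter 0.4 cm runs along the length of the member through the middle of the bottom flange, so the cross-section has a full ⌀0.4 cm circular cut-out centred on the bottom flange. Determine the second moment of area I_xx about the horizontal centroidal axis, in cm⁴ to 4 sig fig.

Decompose the section into non-overlapping parts with the origin at the bottom-left of its bounding rectangle.
Bottom flange: 28 × 1.6, A = 44.8 cm², y = 0.8 cm, Ī = 9.55733 cm⁴.
Web: 1.2 × 34, A = 40.8 cm², y = 18.6 cm, Ī = 3930.4 cm⁴.
Top flange: 28 × 1.6, A = 44.8 cm², y = 36.4 cm, Ī = 9.55733 cm⁴.
Hole (subtracted): ⌀0.4, A = 0.125664 cm², y = 0.8 cm, Ī = 0.00125664 cm⁴.
Centroid: ȳ = ΣA·y / ΣA = 18.6172 cm.
Transfer each piece to the horizontal centroidal axis using Ī + A·d² with d = y − 18.6172:
  bottom flange: d = -17.8172 cm → contributes +14231.4 cm⁴
  web: d = -0.01717 cm → contributes +3930.41 cm⁴
  top flange: d = 17.7828 cm → contributes +14176.6 cm⁴
  hole: d = -17.8172 cm → contributes −39.8934 cm⁴
Total I = 32298.5 cm⁴.

I_xx ≈ 3.230 × 10⁴ cm⁴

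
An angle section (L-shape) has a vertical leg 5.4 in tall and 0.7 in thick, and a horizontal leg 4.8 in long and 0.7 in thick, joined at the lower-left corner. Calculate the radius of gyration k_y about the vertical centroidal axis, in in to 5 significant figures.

Split into non-overlapping primitives; take the origin at the lower-left of the bounding box.
Vertical leg: 0.7 × 5.4, A = 3.78 in², x = 0.35 in, Ī = 0.15435 in⁴.
Horizontal leg (remainder): 4.1 × 0.7, A = 2.87 in², x = 2.75 in, Ī = 4.020392 in⁴.
Centroid: x̄ = ΣA·x / ΣA = 1.385789 in.
Transfer each piece to the vertical centroidal axis using Ī + A·d² with d = x − 1.385789:
  vertical leg: d = -1.035789 in → contributes +4.20976 in⁴
  horizontal leg (remainder): d = 1.364211 in → contributes +9.361664 in⁴
Total I = 13.57142 in⁴.
Radius of gyration: k = √(I/A) = √(13.57142 / 6.65) = 1.428571 in.

k_y ≈ 1.4286 in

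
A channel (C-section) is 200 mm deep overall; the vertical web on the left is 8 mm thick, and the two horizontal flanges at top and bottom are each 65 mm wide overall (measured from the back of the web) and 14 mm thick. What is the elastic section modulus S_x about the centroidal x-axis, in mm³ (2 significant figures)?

Break the section into simple shapes (no overlaps), measuring from the bottom-left corner of the bounding box.
Web: 8 × 200, A = 1 600 mm², y = 100 mm, Ī = 5 333 333 mm⁴.
Top flange (beyond web): 57 × 14, A = 798 mm², y = 193 mm, Ī = 13 034 mm⁴.
Bottom flange (beyond web): 57 × 14, A = 798 mm², y = 7 mm, Ī = 13 034 mm⁴.
By symmetry the centroid is at mid-height, ȳ = 100 mm.
Transfer each piece to the centroidal x-axis using Ī + A·d² with d = y − 100:
  web: d = 0 mm → contributes +5 333 333 mm⁴
  top flange (beyond web): d = 93 mm → contributes +6 914 936 mm⁴
  bottom flange (beyond web): d = -93 mm → contributes +6 914 936 mm⁴
Total I = 19 163 205 mm⁴.
Extreme fibre distance c = 100 mm; S = I/c = 191 632 mm³.

S_x ≈ 1.9 × 10⁵ mm³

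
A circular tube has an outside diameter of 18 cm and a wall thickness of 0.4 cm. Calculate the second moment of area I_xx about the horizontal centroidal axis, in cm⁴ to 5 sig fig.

Treat the section as a set of non-overlapping primitives; coordinates are from the bounding-box lower-left.
Outer circle: ⌀18, A = 254.469 cm², y = 9 cm, Ī = 5152.997 cm⁴.
Bore (subtracted): ⌀17.2, A = 232.3522 cm², y = 9 cm, Ī = 4296.192 cm⁴.
By symmetry the centroid is at mid-height, ȳ = 9 cm.
All pieces are centred on the horizontal centroidal axis, so I = ΣĪ (holes subtracted) = 856.8053 cm⁴.

I_xx ≈ 856.81 cm⁴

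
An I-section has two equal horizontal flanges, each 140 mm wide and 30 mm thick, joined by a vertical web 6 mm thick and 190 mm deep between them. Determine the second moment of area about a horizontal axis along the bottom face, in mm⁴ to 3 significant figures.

I_base ≈ 2.55 × 10⁸ mm⁴

Treat the section as a set of non-overlapping primitives; coordinates are from the bounding-box lower-left.
Bottom flange: 140 × 30, A = 4 200 mm², y = 15 mm, Ī = 315 000 mm⁴.
Web: 6 × 190, A = 1 140 mm², y = 125 mm, Ī = 3 429 500 mm⁴.
Top flange: 140 × 30, A = 4 200 mm², y = 235 mm, Ī = 315 000 mm⁴.
Transfer each piece to the base of the section using Ī + A·d² with d = y − 0:
  bottom flange: d = 15 mm → contributes +1 260 000 mm⁴
  web: d = 125 mm → contributes +21 242 000 mm⁴
  top flange: d = 235 mm → contributes +232 260 000 mm⁴
Total I = 254 762 000 mm⁴.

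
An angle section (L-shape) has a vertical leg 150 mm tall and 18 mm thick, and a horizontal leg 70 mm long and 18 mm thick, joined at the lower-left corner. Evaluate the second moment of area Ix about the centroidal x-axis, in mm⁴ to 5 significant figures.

Decompose the section into non-overlapping parts with the origin at the bottom-left of its bounding rectangle.
Vertical leg: 18 × 150, A = 2 700 mm², y = 75 mm, Ī = 5 062 500 mm⁴.
Horizontal leg (remainder): 52 × 18, A = 936 mm², y = 9 mm, Ī = 25 272 mm⁴.
Centroid: ȳ = ΣA·y / ΣA = 58.0099 mm.
Transfer each piece to the centroidal x-axis using Ī + A·d² with d = y − 58.0099:
  vertical leg: d = 16.9901 mm → contributes +5 841 891 mm⁴
  horizontal leg (remainder): d = -49.0099 mm → contributes +2 273 516 mm⁴
Total I = 8 115 408 mm⁴.

Ix ≈ 8.1154 × 10⁶ mm⁴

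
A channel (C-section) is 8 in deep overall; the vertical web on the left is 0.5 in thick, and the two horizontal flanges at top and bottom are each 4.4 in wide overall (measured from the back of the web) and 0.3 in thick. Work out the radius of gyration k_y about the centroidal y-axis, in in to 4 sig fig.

Split into non-overlapping primitives; take the origin at the lower-left of the bounding box.
Web: 0.5 × 8, A = 4 in², x = 0.25 in, Ī = 0.0833333 in⁴.
Top flange (beyond web): 3.9 × 0.3, A = 1.17 in², x = 2.45 in, Ī = 1.48298 in⁴.
Bottom flange (beyond web): 3.9 × 0.3, A = 1.17 in², x = 2.45 in, Ī = 1.48298 in⁴.
Centroid: x̄ = ΣA·x / ΣA = 1.06199 in.
Transfer each piece to the centroidal y-axis using Ī + A·d² with d = x − 1.06199:
  web: d = -0.811987 in → contributes +2.72063 in⁴
  top flange (beyond web): d = 1.38801 in → contributes +3.73707 in⁴
  bottom flange (beyond web): d = 1.38801 in → contributes +3.73707 in⁴
Total I = 10.1948 in⁴.
Radius of gyration: k = √(I/A) = √(10.1948 / 6.34) = 1.26807 in.

k_y ≈ 1.268 in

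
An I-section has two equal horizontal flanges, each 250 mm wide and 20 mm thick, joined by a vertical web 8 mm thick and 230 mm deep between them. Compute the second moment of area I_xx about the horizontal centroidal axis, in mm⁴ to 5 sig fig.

I_xx ≈ 1.6469 × 10⁸ mm⁴

Decompose the section into non-overlapping parts with the origin at the bottom-left of its bounding rectangle.
Bottom flange: 250 × 20, A = 5 000 mm², y = 10 mm, Ī = 166666.7 mm⁴.
Web: 8 × 230, A = 1 840 mm², y = 135 mm, Ī = 8 111 333 mm⁴.
Top flange: 250 × 20, A = 5 000 mm², y = 260 mm, Ī = 166666.7 mm⁴.
By symmetry the centroid is at mid-height, ȳ = 135 mm.
Transfer each piece to the horizontal centroidal axis using Ī + A·d² with d = y − 135:
  bottom flange: d = -125 mm → contributes +78 291 667 mm⁴
  web: d = 0 mm → contributes +8 111 333 mm⁴
  top flange: d = 125 mm → contributes +78 291 667 mm⁴
Total I = 164 694 667 mm⁴.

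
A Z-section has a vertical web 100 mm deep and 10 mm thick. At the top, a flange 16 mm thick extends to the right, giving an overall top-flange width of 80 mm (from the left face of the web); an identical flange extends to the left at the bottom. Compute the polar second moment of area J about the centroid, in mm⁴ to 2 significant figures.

J ≈ 9.3 × 10⁶ mm⁴

Split into non-overlapping primitives; take the origin at the lower-left of the bounding box.
Web: 10 × 100, A = 1 000 mm², y = 50 mm, Ī = 833 333 mm⁴.
Top flange (beyond web): 70 × 16, A = 1 120 mm², y = 92 mm, Ī = 23 893 mm⁴.
Bottom flange (beyond web): 70 × 16, A = 1 120 mm², y = 8 mm, Ī = 23 893 mm⁴.
Centroid: ȳ = ΣA·y / ΣA = 50 mm.
Transfer each piece to the centroidal x-axis using Ī + A·d² with d = y − 50:
  web: d = 0 mm → contributes +833 333 mm⁴
  top flange (beyond web): d = 42 mm → contributes +1 999 573 mm⁴
  bottom flange (beyond web): d = -42 mm → contributes +1 999 573 mm⁴
Total I = 4 832 480 mm⁴.
For the y-axis: x̄ = 75 mm.
Repeating about the centroidal y-axis gives I_y = 4 507 000 mm⁴.
Polar second moment: J = I_x + I_y = 9 339 480 mm⁴.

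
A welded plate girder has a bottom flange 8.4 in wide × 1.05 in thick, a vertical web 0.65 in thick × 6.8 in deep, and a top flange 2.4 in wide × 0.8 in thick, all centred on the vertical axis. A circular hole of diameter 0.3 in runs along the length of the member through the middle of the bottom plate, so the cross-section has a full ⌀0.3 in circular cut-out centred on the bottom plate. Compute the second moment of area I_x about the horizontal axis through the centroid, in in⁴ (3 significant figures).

Split into non-overlapping primitives; take the origin at the lower-left of the bounding box.
Bottom plate: 8.4 × 1.05, A = 8.82 in², y = 0.525 in, Ī = 0.81034 in⁴.
Web plate: 0.65 × 6.8, A = 4.42 in², y = 4.45 in, Ī = 17.032 in⁴.
Top plate: 2.4 × 0.8, A = 1.92 in², y = 8.25 in, Ī = 0.1024 in⁴.
Hole (subtracted): ⌀0.3, A = 0.070686 in², y = 0.525 in, Ī = 0.00039761 in⁴.
Centroid: ȳ = ΣA·y / ΣA = 2.6577 in.
Transfer each piece to the horizontal axis through the centroid using Ī + A·d² with d = y − 2.6577:
  bottom plate: d = -2.1327 in → contributes +40.926 in⁴
  web plate: d = 1.7923 in → contributes +31.231 in⁴
  top plate: d = 5.5923 in → contributes +60.149 in⁴
  hole: d = -2.1327 in → contributes −0.3219 in⁴
Total I = 131.98 in⁴.

I_x ≈ 132 in⁴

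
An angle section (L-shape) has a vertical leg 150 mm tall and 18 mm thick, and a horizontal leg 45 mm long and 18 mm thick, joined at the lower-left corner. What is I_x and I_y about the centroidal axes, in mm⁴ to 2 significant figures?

Break the section into simple shapes (no overlaps), measuring from the bottom-left corner of the bounding box.
Vertical leg: 18 × 150, A = 2 700 mm², y = 75 mm, Ī = 5 062 500 mm⁴.
Horizontal leg (remainder): 27 × 18, A = 486 mm², y = 9 mm, Ī = 13 122 mm⁴.
Centroid: ȳ = ΣA·y / ΣA = 64.93 mm.
Transfer each piece to the centroidal x-axis using Ī + A·d² with d = y − 64.93:
  vertical leg: d = 10.07 mm → contributes +5 336 173 mm⁴
  horizontal leg (remainder): d = -55.93 mm → contributes +1 533 530 mm⁴
Total I = 6 869 703 mm⁴.
For the y-axis: x̄ = 12.43 mm.
Repeating about the centroidal y-axis gives I_y = 310 931 mm⁴.

I_x ≈ 6.9 × 10⁶ mm⁴, I_y ≈ 3.1 × 10⁵ mm⁴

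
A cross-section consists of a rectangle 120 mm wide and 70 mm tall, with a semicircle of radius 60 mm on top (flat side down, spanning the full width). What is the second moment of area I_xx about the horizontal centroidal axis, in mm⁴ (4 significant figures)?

I_xx ≈ 1.721 × 10⁷ mm⁴

Decompose the section into non-overlapping parts with the origin at the bottom-left of its bounding rectangle.
Rectangular body: 120 × 70, A = 8 400 mm², y = 35 mm, Ī = 3 430 000 mm⁴.
Semicircular cap: semicircle r = 60, A = 5654.87 mm², y = 95.4648 mm, Ī = 1 422 450 mm⁴.
Centroid: ȳ = ΣA·y / ΣA = 59.3275 mm.
Transfer each piece to the horizontal centroidal axis using Ī + A·d² with d = y − 59.3275:
  rectangular body: d = -24.3275 mm → contributes +8 401 365 mm⁴
  semicircular cap: d = 36.1373 mm → contributes +8 807 146 mm⁴
Total I = 17 208 511 mm⁴.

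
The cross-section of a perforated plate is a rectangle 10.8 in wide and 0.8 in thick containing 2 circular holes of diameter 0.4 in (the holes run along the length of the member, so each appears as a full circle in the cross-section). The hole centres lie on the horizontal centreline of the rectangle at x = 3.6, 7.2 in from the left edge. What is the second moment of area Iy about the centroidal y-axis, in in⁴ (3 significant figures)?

Break the section into simple shapes (no overlaps), measuring from the bottom-left corner of the bounding box.
Plate: 10.8 × 0.8, A = 8.64 in², x = 5.4 in, Ī = 83.981 in⁴.
Hole 1 (subtracted): ⌀0.4, A = 0.12566 in², x = 3.6 in, Ī = 0.0012566 in⁴.
Hole 2 (subtracted): ⌀0.4, A = 0.12566 in², x = 7.2 in, Ī = 0.0012566 in⁴.
By symmetry the centroid is at mid-width, x̄ = 5.4 in.
Transfer each piece to the centroidal y-axis using Ī + A·d² with d = x − 5.4:
  plate: d = 0 in → contributes +83.981 in⁴
  hole 1: d = -1.8 in → contributes −0.40841 in⁴
  hole 2: d = 1.8 in → contributes −0.40841 in⁴
Total I = 83.164 in⁴.

Iy ≈ 83.2 in⁴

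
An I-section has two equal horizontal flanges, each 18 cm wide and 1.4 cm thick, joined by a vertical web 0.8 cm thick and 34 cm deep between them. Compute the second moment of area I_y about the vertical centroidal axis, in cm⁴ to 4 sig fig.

I_y ≈ 1362 cm⁴

Break the section into simple shapes (no overlaps), measuring from the bottom-left corner of the bounding box.
Bottom flange: 18 × 1.4, A = 25.2 cm², x = 9 cm, Ī = 680.4 cm⁴.
Web: 0.8 × 34, A = 27.2 cm², x = 9 cm, Ī = 1.45067 cm⁴.
Top flange: 18 × 1.4, A = 25.2 cm², x = 9 cm, Ī = 680.4 cm⁴.
By symmetry the centroid is at mid-width, x̄ = 9 cm.
All pieces are centred on the vertical centroidal axis, so I = ΣĪ = 1362.25 cm⁴.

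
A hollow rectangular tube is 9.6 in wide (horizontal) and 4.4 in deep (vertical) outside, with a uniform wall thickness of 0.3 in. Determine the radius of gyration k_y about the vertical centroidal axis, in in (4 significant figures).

Treat the section as a set of non-overlapping primitives; coordinates are from the bounding-box lower-left.
Outer rectangle: 9.6 × 4.4, A = 42.24 in², x = 4.8 in, Ī = 324.403 in⁴.
Inner void (subtracted): 9 × 3.8, A = 34.2 in², x = 4.8 in, Ī = 230.85 in⁴.
By symmetry the centroid is at mid-width, x̄ = 4.8 in.
All pieces are centred on the vertical centroidal axis, so I = ΣĪ (holes subtracted) = 93.5532 in⁴.
Radius of gyration: k = √(I/A) = √(93.5532 / 8.04) = 3.41115 in.

k_y ≈ 3.411 in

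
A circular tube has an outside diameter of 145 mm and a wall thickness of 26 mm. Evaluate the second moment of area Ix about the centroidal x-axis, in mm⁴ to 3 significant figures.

Ix ≈ 1.80 × 10⁷ mm⁴

Treat the section as a set of non-overlapping primitives; coordinates are from the bounding-box lower-left.
Outer circle: ⌀145, A = 16 513 mm², y = 72.5 mm, Ī = 21 699 109 mm⁴.
Bore (subtracted): ⌀93, A = 6792.9 mm², y = 72.5 mm, Ī = 3 671 992 mm⁴.
By symmetry the centroid is at mid-height, ȳ = 72.5 mm.
All pieces are centred on the centroidal x-axis, so I = ΣĪ (holes subtracted) = 18 027 118 mm⁴.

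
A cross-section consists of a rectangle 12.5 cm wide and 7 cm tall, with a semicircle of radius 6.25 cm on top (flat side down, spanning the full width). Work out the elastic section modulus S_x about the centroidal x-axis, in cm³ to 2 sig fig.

S_x ≈ 260 cm³

Treat the section as a set of non-overlapping primitives; coordinates are from the bounding-box lower-left.
Rectangular body: 12.5 × 7, A = 87.5 cm², y = 3.5 cm, Ī = 357.3 cm⁴.
Semicircular cap: semicircle r = 6.25, A = 61.36 cm², y = 9.653 cm, Ī = 167.5 cm⁴.
Centroid: ȳ = ΣA·y / ΣA = 6.036 cm.
Transfer each piece to the centroidal x-axis using Ī + A·d² with d = y − 6.036:
  rectangular body: d = -2.536 cm → contributes +920.1 cm⁴
  semicircular cap: d = 3.617 cm → contributes +970 cm⁴
Total I = 1 890 cm⁴.
Extreme fibre distance c = 7.214 cm; S = I/c = 262 cm³.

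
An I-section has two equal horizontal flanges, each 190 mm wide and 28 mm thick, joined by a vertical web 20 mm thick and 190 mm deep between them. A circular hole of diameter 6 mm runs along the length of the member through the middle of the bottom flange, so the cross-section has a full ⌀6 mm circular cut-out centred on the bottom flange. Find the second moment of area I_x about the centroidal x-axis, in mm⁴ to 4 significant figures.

Break the section into simple shapes (no overlaps), measuring from the bottom-left corner of the bounding box.
Bottom flange: 190 × 28, A = 5 320 mm², y = 14 mm, Ī = 347 573 mm⁴.
Web: 20 × 190, A = 3 800 mm², y = 123 mm, Ī = 11 431 667 mm⁴.
Top flange: 190 × 28, A = 5 320 mm², y = 232 mm, Ī = 347 573 mm⁴.
Hole (subtracted): ⌀6, A = 28.2743 mm², y = 14 mm, Ī = 63.6173 mm⁴.
Centroid: ȳ = ΣA·y / ΣA = 123.214 mm.
Transfer each piece to the centroidal x-axis using Ī + A·d² with d = y − 123.214:
  bottom flange: d = -109.214 mm → contributes +63 802 748 mm⁴
  web: d = -0.213847 mm → contributes +11 431 840 mm⁴
  top flange: d = 108.786 mm → contributes +63 306 726 mm⁴
  hole: d = -109.214 mm → contributes −337 310 mm⁴
Total I = 138 204 003 mm⁴.

I_x ≈ 1.382 × 10⁸ mm⁴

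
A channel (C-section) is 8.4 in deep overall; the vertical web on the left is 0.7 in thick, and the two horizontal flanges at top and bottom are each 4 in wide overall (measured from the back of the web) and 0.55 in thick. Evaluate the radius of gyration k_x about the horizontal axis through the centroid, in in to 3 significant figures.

k_x ≈ 3.09 in

Decompose the section into non-overlapping parts with the origin at the bottom-left of its bounding rectangle.
Web: 0.7 × 8.4, A = 5.88 in², y = 4.2 in, Ī = 34.574 in⁴.
Top flange (beyond web): 3.3 × 0.55, A = 1.815 in², y = 8.125 in, Ī = 0.045753 in⁴.
Bottom flange (beyond web): 3.3 × 0.55, A = 1.815 in², y = 0.275 in, Ī = 0.045753 in⁴.
By symmetry the centroid is at mid-height, ȳ = 4.2 in.
Transfer each piece to the horizontal axis through the centroid using Ī + A·d² with d = y − 4.2:
  web: d = 0 in → contributes +34.574 in⁴
  top flange (beyond web): d = 3.925 in → contributes +28.007 in⁴
  bottom flange (beyond web): d = -3.925 in → contributes +28.007 in⁴
Total I = 90.588 in⁴.
Radius of gyration: k = √(I/A) = √(90.588 / 9.51) = 3.0864 in.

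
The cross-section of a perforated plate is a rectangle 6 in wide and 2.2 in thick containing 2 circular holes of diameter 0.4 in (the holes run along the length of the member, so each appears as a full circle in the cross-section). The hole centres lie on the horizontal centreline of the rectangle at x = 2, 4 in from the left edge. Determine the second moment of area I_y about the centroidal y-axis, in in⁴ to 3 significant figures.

I_y ≈ 39.3 in⁴

Treat the section as a set of non-overlapping primitives; coordinates are from the bounding-box lower-left.
Plate: 6 × 2.2, A = 13.2 in², x = 3 in, Ī = 39.6 in⁴.
Hole 1 (subtracted): ⌀0.4, A = 0.12566 in², x = 2 in, Ī = 0.0012566 in⁴.
Hole 2 (subtracted): ⌀0.4, A = 0.12566 in², x = 4 in, Ī = 0.0012566 in⁴.
By symmetry the centroid is at mid-width, x̄ = 3 in.
Transfer each piece to the centroidal y-axis using Ī + A·d² with d = x − 3:
  plate: d = 0 in → contributes +39.6 in⁴
  hole 1: d = -1 in → contributes −0.12692 in⁴
  hole 2: d = 1 in → contributes −0.12692 in⁴
Total I = 39.346 in⁴.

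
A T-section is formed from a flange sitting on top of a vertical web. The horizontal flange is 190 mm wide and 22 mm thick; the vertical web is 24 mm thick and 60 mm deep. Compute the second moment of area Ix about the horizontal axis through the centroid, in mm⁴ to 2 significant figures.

Ix ≈ 2.4 × 10⁶ mm⁴

Break the section into simple shapes (no overlaps), measuring from the bottom-left corner of the bounding box.
Flange: 190 × 22, A = 4 180 mm², y = 71 mm, Ī = 168 593 mm⁴.
Web: 24 × 60, A = 1 440 mm², y = 30 mm, Ī = 432 000 mm⁴.
Centroid: ȳ = ΣA·y / ΣA = 60.49 mm.
Transfer each piece to the horizontal axis through the centroid using Ī + A·d² with d = y − 60.49:
  flange: d = 10.51 mm → contributes +629 907 mm⁴
  web: d = -30.49 mm → contributes +1 771 091 mm⁴
Total I = 2 400 998 mm⁴.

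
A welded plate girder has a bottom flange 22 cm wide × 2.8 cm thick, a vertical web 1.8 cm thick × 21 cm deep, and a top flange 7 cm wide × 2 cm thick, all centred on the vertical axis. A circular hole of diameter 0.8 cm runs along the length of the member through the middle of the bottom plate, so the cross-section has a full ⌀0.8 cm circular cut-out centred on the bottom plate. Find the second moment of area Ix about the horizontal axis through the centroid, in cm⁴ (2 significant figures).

Ix ≈ 9100 cm⁴

Split into non-overlapping primitives; take the origin at the lower-left of the bounding box.
Bottom plate: 22 × 2.8, A = 61.6 cm², y = 1.4 cm, Ī = 40.25 cm⁴.
Web plate: 1.8 × 21, A = 37.8 cm², y = 13.3 cm, Ī = 1 389 cm⁴.
Top plate: 7 × 2, A = 14 cm², y = 24.8 cm, Ī = 4.667 cm⁴.
Hole (subtracted): ⌀0.8, A = 0.5027 cm², y = 1.4 cm, Ī = 0.02011 cm⁴.
Centroid: ȳ = ΣA·y / ΣA = 8.286 cm.
Transfer each piece to the horizontal axis through the centroid using Ī + A·d² with d = y − 8.286:
  bottom plate: d = -6.886 cm → contributes +2 961 cm⁴
  web plate: d = 5.014 cm → contributes +2 339 cm⁴
  top plate: d = 16.51 cm → contributes +3 823 cm⁴
  hole: d = -6.886 cm → contributes −23.86 cm⁴
Total I = 9 099 cm⁴.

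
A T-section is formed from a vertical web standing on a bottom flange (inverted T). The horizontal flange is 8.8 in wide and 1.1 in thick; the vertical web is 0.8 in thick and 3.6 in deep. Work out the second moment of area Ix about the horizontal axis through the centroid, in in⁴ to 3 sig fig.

Ix ≈ 16.3 in⁴

Treat the section as a set of non-overlapping primitives; coordinates are from the bounding-box lower-left.
Flange: 8.8 × 1.1, A = 9.68 in², y = 0.55 in, Ī = 0.97607 in⁴.
Web: 0.8 × 3.6, A = 2.88 in², y = 2.9 in, Ī = 3.1104 in⁴.
Centroid: ȳ = ΣA·y / ΣA = 1.0889 in.
Transfer each piece to the horizontal axis through the centroid using Ī + A·d² with d = y − 1.0889:
  flange: d = -0.53885 in → contributes +3.7868 in⁴
  web: d = 1.8111 in → contributes +12.558 in⁴
Total I = 16.344 in⁴.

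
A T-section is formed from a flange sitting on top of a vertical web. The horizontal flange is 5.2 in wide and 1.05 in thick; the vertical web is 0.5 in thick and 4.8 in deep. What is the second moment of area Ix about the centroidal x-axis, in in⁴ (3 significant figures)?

Split into non-overlapping primitives; take the origin at the lower-left of the bounding box.
Flange: 5.2 × 1.05, A = 5.46 in², y = 5.325 in, Ī = 0.50164 in⁴.
Web: 0.5 × 4.8, A = 2.4 in², y = 2.4 in, Ī = 4.608 in⁴.
Centroid: ȳ = ΣA·y / ΣA = 4.4319 in.
Transfer each piece to the centroidal x-axis using Ī + A·d² with d = y − 4.4319:
  flange: d = 0.89313 in → contributes +4.857 in⁴
  web: d = -2.0319 in → contributes +14.516 in⁴
Total I = 19.373 in⁴.

Ix ≈ 19.4 in⁴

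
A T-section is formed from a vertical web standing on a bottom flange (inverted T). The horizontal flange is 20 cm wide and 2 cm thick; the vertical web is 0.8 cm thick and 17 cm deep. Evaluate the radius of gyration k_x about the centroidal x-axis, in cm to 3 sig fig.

Treat the section as a set of non-overlapping primitives; coordinates are from the bounding-box lower-left.
Flange: 20 × 2, A = 40 cm², y = 1 cm, Ī = 13.333 cm⁴.
Web: 0.8 × 17, A = 13.6 cm², y = 10.5 cm, Ī = 327.53 cm⁴.
Centroid: ȳ = ΣA·y / ΣA = 3.4104 cm.
Transfer each piece to the centroidal x-axis using Ī + A·d² with d = y − 3.4104:
  flange: d = -2.4104 cm → contributes +245.74 cm⁴
  web: d = 7.0896 cm → contributes +1011.1 cm⁴
Total I = 1256.8 cm⁴.
Radius of gyration: k = √(I/A) = √(1256.8 / 53.6) = 4.8424 cm.

k_x ≈ 4.84 cm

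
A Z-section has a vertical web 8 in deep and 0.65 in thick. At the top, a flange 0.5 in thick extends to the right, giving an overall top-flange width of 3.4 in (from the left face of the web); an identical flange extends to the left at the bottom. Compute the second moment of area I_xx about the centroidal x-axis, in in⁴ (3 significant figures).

Decompose the section into non-overlapping parts with the origin at the bottom-left of its bounding rectangle.
Web: 0.65 × 8, A = 5.2 in², y = 4 in, Ī = 27.733 in⁴.
Top flange (beyond web): 2.75 × 0.5, A = 1.375 in², y = 7.75 in, Ī = 0.028646 in⁴.
Bottom flange (beyond web): 2.75 × 0.5, A = 1.375 in², y = 0.25 in, Ī = 0.028646 in⁴.
Centroid: ȳ = ΣA·y / ΣA = 4 in.
Transfer each piece to the centroidal x-axis using Ī + A·d² with d = y − 4:
  web: d = 0 in → contributes +27.733 in⁴
  top flange (beyond web): d = 3.75 in → contributes +19.365 in⁴
  bottom flange (beyond web): d = -3.75 in → contributes +19.365 in⁴
Total I = 66.463 in⁴.

I_xx ≈ 66.5 in⁴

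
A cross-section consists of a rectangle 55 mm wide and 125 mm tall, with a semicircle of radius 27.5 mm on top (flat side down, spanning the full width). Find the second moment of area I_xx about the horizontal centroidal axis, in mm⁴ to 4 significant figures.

Split into non-overlapping primitives; take the origin at the lower-left of the bounding box.
Rectangular body: 55 × 125, A = 6 875 mm², y = 62.5 mm, Ī = 8 951 823 mm⁴.
Semicircular cap: semicircle r = 27.5, A = 1187.91 mm², y = 136.671 mm, Ī = 62771.5 mm⁴.
Centroid: ȳ = ΣA·y / ΣA = 73.4277 mm.
Transfer each piece to the horizontal centroidal axis using Ī + A·d² with d = y − 73.4277:
  rectangular body: d = -10.9277 mm → contributes +9 772 801 mm⁴
  semicircular cap: d = 63.2436 mm → contributes +4 814 144 mm⁴
Total I = 14 586 945 mm⁴.

I_xx ≈ 1.459 × 10⁷ mm⁴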